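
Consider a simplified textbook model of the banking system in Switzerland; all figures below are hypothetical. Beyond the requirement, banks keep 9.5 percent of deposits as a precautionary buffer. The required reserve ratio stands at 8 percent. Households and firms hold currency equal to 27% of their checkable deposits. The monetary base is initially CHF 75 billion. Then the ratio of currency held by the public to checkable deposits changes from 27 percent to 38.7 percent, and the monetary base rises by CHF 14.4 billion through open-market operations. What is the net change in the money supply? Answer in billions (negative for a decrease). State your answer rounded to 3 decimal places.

CHF 6.592 billion

Before: m₁ = (1 + 0.27) / (0.08 + 0.095 + 0.27) ≈ 2.853933, MB₁ = 75, so M₁ = 2.853933 × 75 ≈ 214.045 billion.
After: m₂ = (1 + 0.387) / (0.08 + 0.095 + 0.387) ≈ 2.467972, MB₂ = 75 + 14.4 = 89.4, so M₂ = 2.467972 × 89.4 ≈ 220.6367 billion.
ΔM = M₂ − M₁ = 220.6367 − 214.045 = 6.5917 billion.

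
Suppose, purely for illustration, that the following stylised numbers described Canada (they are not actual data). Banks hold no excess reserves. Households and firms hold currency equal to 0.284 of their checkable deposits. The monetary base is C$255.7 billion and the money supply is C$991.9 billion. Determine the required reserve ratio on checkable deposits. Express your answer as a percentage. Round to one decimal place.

4.7%

Using m = M/MB = 991.9/255.7 ≈ 3.879155. Since m = (1 + c)/(c + rr + e), the denominator satisfies c + rr + e = (1 + c)/m = (1 + 0.284) / 3.879155 ≈ 0.331000.
With c = 0.284 and e = 0, the required reserve ratio on checkable deposits is 0.331000 − 0.284 − 0 = 0.047.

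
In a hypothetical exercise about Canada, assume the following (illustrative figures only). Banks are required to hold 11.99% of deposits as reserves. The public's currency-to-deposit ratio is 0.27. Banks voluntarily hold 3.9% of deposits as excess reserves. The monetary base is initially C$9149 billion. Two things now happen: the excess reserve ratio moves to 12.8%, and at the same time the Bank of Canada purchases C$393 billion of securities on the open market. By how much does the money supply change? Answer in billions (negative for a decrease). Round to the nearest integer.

-3692 billion

Before: m₁ = (1 + 0.27) / (0.1199 + 0.039 + 0.27) ≈ 2.96106, MB₁ = 9149, so M₁ = 2.96106 × 9149 ≈ 27090.7379 billion.
After: m₂ = (1 + 0.27) / (0.1199 + 0.128 + 0.27) ≈ 2.45221, MB₂ = 9149 + 393 = 9542, so M₂ = 2.45221 × 9542 ≈ 23398.9878 billion.
ΔM = M₂ − M₁ = 23398.9878 − 27090.7379 = -3691.7501 billion.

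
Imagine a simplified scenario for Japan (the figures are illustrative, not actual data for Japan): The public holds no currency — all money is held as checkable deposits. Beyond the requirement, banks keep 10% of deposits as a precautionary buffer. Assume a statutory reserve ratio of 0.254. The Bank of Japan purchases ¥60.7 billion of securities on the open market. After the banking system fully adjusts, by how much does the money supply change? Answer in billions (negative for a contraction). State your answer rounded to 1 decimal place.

¥171.5 billion

The money multiplier is m = 1 / (rr + e) = 1 / (0.254 + 0.1) ≈ 2.8249.
The purchase adds 60.7 billion of base, so ΔM = m × ΔMB = 2.8249 × (+60.7) ≈ 171.4714 billion.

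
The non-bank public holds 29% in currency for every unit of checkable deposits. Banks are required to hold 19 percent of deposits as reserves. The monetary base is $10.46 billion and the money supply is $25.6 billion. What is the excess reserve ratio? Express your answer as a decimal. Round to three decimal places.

0.047

Using m = M/MB = 25.6/10.46 ≈ 2.447419. Since m = (1 + c)/(c + rr + e), the denominator satisfies c + rr + e = (1 + c)/m = (1 + 0.29) / 2.447419 ≈ 0.527086.
With c = 0.29 and rr = 0.19, the excess reserve ratio is 0.527086 − 0.29 − 0.19 = 0.047086.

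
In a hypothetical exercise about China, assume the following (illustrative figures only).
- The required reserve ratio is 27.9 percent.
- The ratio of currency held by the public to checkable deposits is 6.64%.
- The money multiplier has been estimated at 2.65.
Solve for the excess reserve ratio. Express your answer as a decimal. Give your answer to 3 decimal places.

0.057

Using m = 2.65. Since m = (1 + c)/(c + rr + e), the denominator satisfies c + rr + e = (1 + c)/m = (1 + 0.0664) / 2.65 ≈ 0.402415.
With c = 0.0664 and rr = 0.279, the excess reserve ratio is 0.402415 − 0.0664 − 0.279 = 0.057015.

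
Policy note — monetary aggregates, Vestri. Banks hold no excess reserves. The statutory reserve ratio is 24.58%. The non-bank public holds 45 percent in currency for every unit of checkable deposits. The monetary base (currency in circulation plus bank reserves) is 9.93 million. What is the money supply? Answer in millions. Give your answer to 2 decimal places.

20.69 million

The money multiplier is m = (1 + c) / (rr + c) = (1 + 0.45) / (0.2458 + 0.45) ≈ 2.0839.
So M = m × MB = 2.0839 × 9.93 ≈ 20.6931 million.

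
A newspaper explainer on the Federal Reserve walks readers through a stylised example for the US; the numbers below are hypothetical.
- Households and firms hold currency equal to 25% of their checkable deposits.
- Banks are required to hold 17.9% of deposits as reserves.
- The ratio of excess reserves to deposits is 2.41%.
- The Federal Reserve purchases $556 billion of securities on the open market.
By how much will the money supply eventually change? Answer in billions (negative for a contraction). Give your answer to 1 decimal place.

The money multiplier is m = (1 + c) / (rr + e + c) = (1 + 0.25) / (0.179 + 0.0241 + 0.25) ≈ 2.75877.
The purchase adds 556 billion of base, so ΔM = m × ΔMB = 2.75877 × (+556) ≈ 1533.8761 billion.

$1533.9 billion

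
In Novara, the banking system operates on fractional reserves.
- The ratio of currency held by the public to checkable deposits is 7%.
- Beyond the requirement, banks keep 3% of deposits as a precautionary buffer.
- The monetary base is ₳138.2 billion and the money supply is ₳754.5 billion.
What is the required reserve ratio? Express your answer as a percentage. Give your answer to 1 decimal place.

9.6%

Using m = M/MB = 754.5/138.2 ≈ 5.459479. Since m = (1 + c)/(c + rr + e), the denominator satisfies c + rr + e = (1 + c)/m = (1 + 0.07) / 5.459479 ≈ 0.195989.
With c = 0.07 and e = 0.03, the required reserve ratio is 0.195989 − 0.07 − 0.03 = 0.095989.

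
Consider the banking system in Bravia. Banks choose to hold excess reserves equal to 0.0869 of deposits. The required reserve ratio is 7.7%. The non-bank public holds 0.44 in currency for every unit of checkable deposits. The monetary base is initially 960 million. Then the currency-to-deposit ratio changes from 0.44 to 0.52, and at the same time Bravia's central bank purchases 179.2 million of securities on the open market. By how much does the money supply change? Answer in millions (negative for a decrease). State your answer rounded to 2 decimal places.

Before: m₁ = (1 + 0.44) / (0.077 + 0.0869 + 0.44) ≈ 2.3845007, MB₁ = 960, so M₁ = 2.3845007 × 960 ≈ 2289.1207 million.
After: m₂ = (1 + 0.52) / (0.077 + 0.0869 + 0.52) ≈ 2.2225472, MB₂ = 960 + 179.2 = 1139.2, so M₂ = 2.2225472 × 1139.2 ≈ 2531.9258 million.
ΔM = M₂ − M₁ = 2531.9258 − 2289.1207 = 242.8051 million.

242.81 million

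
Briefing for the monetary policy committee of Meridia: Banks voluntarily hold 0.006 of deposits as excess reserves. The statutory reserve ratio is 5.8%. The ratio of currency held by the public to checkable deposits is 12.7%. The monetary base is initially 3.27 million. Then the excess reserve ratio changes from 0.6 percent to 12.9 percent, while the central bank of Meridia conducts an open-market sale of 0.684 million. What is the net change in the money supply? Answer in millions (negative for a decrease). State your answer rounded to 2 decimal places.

Before: m₁ = (1 + 0.127) / (0.058 + 0.006 + 0.127) ≈ 5.9005, MB₁ = 3.27, so M₁ = 5.9005 × 3.27 ≈ 19.2946 million.
After: m₂ = (1 + 0.127) / (0.058 + 0.129 + 0.127) ≈ 3.5892, MB₂ = 3.27 − 0.684 = 2.586, so M₂ = 3.5892 × 2.586 ≈ 9.2817 million.
ΔM = M₂ − M₁ = 9.2817 − 19.2946 = -10.0129 million.

-10.01 million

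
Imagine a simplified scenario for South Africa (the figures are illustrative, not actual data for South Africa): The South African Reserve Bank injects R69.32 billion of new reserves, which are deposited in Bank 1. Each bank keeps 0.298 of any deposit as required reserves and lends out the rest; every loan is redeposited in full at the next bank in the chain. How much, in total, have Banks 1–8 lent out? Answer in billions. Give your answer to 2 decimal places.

Bank i lends (1 − rr)^i of the original deposit: Bank 1 lends 69.32·0.7020 ≈ 48.6626, Bank 2 lends 69.32·0.7020² ≈ 34.1612, and so on.
Summing a geometric series: total = 69.32·[0.7020·(1 − 0.7020^8) / (1 − 0.7020)] ≈ 153.6663 billion.

R153.67 billion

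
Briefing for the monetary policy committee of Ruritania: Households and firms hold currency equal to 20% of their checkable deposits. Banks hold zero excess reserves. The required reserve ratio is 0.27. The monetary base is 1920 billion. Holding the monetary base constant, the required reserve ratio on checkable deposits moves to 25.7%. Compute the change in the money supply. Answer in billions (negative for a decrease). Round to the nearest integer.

139 billion

Initially m₁ = (1 + 0.2) / (0.27 + 0.2) ≈ 2.55319, so M₁ = 2.55319 × 1920 = 4902.1248 billion.
After the change m₂ = (1 + 0.2) / (0.257 + 0.2) ≈ 2.62582, so M₂ = 2.62582 × 1920 = 5041.5744 billion.
ΔM = M₂ − M₁ = 5041.5744 − 4902.1248 = 139.4496 billion.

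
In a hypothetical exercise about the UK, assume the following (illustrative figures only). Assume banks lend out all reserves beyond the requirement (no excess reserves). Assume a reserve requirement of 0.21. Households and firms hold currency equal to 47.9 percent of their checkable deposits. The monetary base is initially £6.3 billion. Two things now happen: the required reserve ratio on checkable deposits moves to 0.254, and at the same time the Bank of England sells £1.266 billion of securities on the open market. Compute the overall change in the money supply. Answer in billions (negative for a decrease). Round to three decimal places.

Before: m₁ = (1 + 0.479) / (0.21 + 0.479) ≈ 2.14659, MB₁ = 6.3, so M₁ = 2.14659 × 6.3 ≈ 13.5235 billion.
After: m₂ = (1 + 0.479) / (0.254 + 0.479) ≈ 2.01774, MB₂ = 6.3 − 1.266 = 5.034, so M₂ = 2.01774 × 5.034 ≈ 10.1573 billion.
ΔM = M₂ − M₁ = 10.1573 − 13.5235 = -3.3662 billion.

-3.366 billion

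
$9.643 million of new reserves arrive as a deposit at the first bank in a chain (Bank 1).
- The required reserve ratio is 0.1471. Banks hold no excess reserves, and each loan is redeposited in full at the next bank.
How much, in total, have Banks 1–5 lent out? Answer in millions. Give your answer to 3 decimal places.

Bank i lends (1 − rr)^i of the original deposit: Bank 1 lends 9.643·0.8529 ≈ 8.2245, Bank 2 lends 9.643·0.8529² ≈ 7.0147, and so on.
Summing a geometric series: total = 9.643·[0.8529·(1 − 0.8529^5) / (1 − 0.8529)] ≈ 30.6769 million.

$30.677 million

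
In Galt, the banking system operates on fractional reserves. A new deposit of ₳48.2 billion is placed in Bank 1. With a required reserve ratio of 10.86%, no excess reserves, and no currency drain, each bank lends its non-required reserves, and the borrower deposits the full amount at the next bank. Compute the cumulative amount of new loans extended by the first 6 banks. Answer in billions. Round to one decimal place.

₳197.1 billion

Bank i lends (1 − rr)^i of the original deposit: Bank 1 lends 48.2·0.8914 ≈ 42.9655, Bank 2 lends 48.2·0.8914² ≈ 38.2994, and so on.
Summing a geometric series: total = 48.2·[0.8914·(1 − 0.8914^6) / (1 − 0.8914)] ≈ 197.1465 billion.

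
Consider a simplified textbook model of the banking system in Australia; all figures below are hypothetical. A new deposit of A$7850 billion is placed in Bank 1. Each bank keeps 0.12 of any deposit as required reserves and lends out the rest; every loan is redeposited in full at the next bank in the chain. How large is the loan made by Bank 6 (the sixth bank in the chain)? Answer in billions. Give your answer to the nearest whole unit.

A$3646 billion

Each bank lends a fraction (1 − rr) = 0.8800 of the deposit it receives, so Bank 6 receives 7850·0.8800^5 and lends 7850·0.8800^6 ≈ 3645.5721 billion.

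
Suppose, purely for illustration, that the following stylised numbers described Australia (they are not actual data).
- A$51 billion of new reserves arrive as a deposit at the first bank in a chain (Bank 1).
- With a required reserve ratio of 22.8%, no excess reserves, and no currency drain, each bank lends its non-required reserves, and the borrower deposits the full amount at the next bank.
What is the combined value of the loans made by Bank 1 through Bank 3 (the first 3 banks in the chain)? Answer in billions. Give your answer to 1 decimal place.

A$93.2 billion

Bank i lends (1 − rr)^i of the original deposit: Bank 1 lends 51·0.7720 = 39.3720, Bank 2 lends 51·0.7720² ≈ 30.3952, and so on.
Summing a geometric series: total = 51·[0.7720·(1 − 0.7720^3) / (1 − 0.7720)] ≈ 93.2323 billion.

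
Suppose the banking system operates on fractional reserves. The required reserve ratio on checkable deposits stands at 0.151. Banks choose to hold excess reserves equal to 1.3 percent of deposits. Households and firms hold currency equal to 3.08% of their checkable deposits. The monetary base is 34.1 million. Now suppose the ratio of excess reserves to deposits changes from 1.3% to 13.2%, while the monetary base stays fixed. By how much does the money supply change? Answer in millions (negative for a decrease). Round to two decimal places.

Initially m₁ = (1 + 0.0308) / (0.151 + 0.013 + 0.0308) ≈ 5.29158, so M₁ = 5.29158 × 34.1 ≈ 180.4429 million.
After the change m₂ = (1 + 0.0308) / (0.151 + 0.132 + 0.0308) ≈ 3.28489, so M₂ = 3.28489 × 34.1 ≈ 112.0147 million.
ΔM = M₂ − M₁ = 112.0147 − 180.4429 = -68.4282 million.

-68.43 million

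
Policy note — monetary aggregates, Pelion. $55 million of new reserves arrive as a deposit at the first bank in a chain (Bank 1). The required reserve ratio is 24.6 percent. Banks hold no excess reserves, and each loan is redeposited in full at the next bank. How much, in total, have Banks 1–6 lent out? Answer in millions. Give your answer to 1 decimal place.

$137.6 million

Bank i lends (1 − rr)^i of the original deposit: Bank 1 lends 55·0.7540 = 41.4700, Bank 2 lends 55·0.7540² ≈ 31.2684, and so on.
Summing a geometric series: total = 55·[0.7540·(1 − 0.7540^6) / (1 − 0.7540)] ≈ 137.6011 million.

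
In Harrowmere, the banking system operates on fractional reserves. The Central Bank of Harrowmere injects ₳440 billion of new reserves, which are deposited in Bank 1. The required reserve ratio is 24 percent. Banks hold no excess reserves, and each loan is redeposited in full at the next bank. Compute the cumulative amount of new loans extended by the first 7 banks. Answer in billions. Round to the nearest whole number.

₳1189 billion

Bank i lends (1 − rr)^i of the original deposit: Bank 1 lends 440·0.7600 = 334.4000, Bank 2 lends 440·0.7600² = 254.1440, and so on.
Summing a geometric series: total = 440·[0.7600·(1 − 0.7600^7) / (1 − 0.7600)] ≈ 1189.2770 billion.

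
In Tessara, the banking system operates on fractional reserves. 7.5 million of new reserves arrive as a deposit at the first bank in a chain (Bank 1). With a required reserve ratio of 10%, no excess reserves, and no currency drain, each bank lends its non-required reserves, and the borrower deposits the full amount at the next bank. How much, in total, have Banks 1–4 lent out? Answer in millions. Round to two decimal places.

Bank i lends (1 − rr)^i of the original deposit: Bank 1 lends 7.5·0.9000 = 6.7500, Bank 2 lends 7.5·0.9000² = 6.0750, and so on.
Summing a geometric series: total = 7.5·[0.9000·(1 − 0.9000^4) / (1 − 0.9000)] ≈ 23.2133 million.

23.21 million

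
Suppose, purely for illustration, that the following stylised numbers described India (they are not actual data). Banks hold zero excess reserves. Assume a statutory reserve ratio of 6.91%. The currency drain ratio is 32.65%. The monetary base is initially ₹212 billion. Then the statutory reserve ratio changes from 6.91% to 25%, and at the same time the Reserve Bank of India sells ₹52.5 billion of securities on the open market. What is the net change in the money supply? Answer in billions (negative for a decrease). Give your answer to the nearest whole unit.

Before: m₁ = (1 + 0.3265) / (0.0691 + 0.3265) ≈ 3.3531, MB₁ = 212, so M₁ = 3.3531 × 212 = 710.8572 billion.
After: m₂ = (1 + 0.3265) / (0.25 + 0.3265) ≈ 2.3010, MB₂ = 212 − 52.5 = 159.5, so M₂ = 2.3010 × 159.5 = 367.0095 billion.
ΔM = M₂ − M₁ = 367.0095 − 710.8572 = -343.8477 billion.

-344 billion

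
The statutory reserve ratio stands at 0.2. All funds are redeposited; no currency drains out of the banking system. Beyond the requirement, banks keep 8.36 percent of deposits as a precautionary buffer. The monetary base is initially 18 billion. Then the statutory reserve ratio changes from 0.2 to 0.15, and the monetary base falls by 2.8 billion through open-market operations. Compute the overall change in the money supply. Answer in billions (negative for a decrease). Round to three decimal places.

Before: m₁ = 1 / (0.2 + 0.0836) ≈ 3.526093, MB₁ = 18, so M₁ = 3.526093 × 18 ≈ 63.4697 billion.
After: m₂ = 1 / (0.15 + 0.0836) ≈ 4.280822, MB₂ = 18 − 2.8 = 15.2, so M₂ = 4.280822 × 15.2 ≈ 65.0685 billion.
ΔM = M₂ − M₁ = 65.0685 − 63.4697 = 1.5988 billion.

1.599 billion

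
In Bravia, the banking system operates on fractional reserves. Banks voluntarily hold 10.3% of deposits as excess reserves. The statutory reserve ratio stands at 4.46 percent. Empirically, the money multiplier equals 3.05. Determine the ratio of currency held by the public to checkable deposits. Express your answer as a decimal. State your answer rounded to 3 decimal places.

0.268

Using m = 3.05. From m = (1 + c)/(c + rr + e), rearranging gives 1 + c = m·(c + rr + e), so c·(1 − m) = m·(rr + e) − 1.
Hence c = [m·(rr + e) − 1]/(1 − m) = [3.05 × (0.0446 + 0.103) − 1] / (1 − 3.05) ≈ 0.268205.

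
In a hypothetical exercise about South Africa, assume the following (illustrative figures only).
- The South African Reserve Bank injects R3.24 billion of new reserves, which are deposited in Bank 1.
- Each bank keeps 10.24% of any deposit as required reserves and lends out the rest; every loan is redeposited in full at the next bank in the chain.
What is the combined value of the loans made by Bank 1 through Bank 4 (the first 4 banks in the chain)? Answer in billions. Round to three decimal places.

R9.965 billion

Bank i lends (1 − rr)^i of the original deposit: Bank 1 lends 3.24·0.8976 ≈ 2.9082, Bank 2 lends 3.24·0.8976² ≈ 2.6104, and so on.
Summing a geometric series: total = 3.24·[0.8976·(1 − 0.8976^4) / (1 − 0.8976)] ≈ 9.9649 billion.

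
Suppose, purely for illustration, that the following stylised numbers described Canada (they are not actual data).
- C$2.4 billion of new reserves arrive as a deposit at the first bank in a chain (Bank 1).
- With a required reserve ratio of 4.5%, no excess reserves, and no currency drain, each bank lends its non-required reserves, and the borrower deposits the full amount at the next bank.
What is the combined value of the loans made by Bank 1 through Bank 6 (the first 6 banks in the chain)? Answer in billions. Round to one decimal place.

C$12.3 billion

Bank i lends (1 − rr)^i of the original deposit: Bank 1 lends 2.4·0.9550 = 2.2920, Bank 2 lends 2.4·0.9550² ≈ 2.1889, and so on.
Summing a geometric series: total = 2.4·[0.9550·(1 − 0.9550^6) / (1 − 0.9550)] ≈ 12.2946 billion.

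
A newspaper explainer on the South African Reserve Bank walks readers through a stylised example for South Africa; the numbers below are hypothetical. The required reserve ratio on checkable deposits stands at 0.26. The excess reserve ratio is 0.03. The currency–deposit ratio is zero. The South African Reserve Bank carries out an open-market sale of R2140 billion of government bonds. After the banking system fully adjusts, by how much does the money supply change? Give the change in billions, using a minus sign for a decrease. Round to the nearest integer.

-7379 billion

The money multiplier is m = 1 / (rr + e) = 1 / (0.26 + 0.03) ≈ 3.44828.
The sale removes 2140 billion of base, so ΔM = m × ΔMB = 3.44828 × (−2140) = -7379.3192 billion.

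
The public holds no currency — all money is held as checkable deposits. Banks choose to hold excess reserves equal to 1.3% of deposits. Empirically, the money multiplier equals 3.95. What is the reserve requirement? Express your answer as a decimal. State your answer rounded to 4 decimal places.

0.2402

Using m = 3.95. Since m = (1 + c)/(c + rr + e), the denominator satisfies c + rr + e = (1 + c)/m = (1 + 0) / 3.95 ≈ 0.253165.
With c = 0 and e = 0.013, the reserve requirement is 0.253165 − 0 − 0.013 = 0.240165.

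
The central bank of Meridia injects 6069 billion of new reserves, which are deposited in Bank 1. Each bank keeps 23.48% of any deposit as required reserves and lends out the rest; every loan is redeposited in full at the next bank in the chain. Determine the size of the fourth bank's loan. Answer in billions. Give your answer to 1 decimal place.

2080.7 billion

Each bank lends a fraction (1 − rr) = 0.7652 of the deposit it receives, so Bank 4 receives 6069·0.7652^3 and lends 6069·0.7652^4 ≈ 2080.7360 billion.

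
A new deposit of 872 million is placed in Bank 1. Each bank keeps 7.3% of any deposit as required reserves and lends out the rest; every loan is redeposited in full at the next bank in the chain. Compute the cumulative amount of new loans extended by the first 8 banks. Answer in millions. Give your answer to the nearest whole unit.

Bank i lends (1 − rr)^i of the original deposit: Bank 1 lends 872·0.9270 = 808.3440, Bank 2 lends 872·0.9270² ≈ 749.3349, and so on.
Summing a geometric series: total = 872·[0.9270·(1 − 0.9270^8) / (1 − 0.9270)] ≈ 5034.9535 million.

5035 million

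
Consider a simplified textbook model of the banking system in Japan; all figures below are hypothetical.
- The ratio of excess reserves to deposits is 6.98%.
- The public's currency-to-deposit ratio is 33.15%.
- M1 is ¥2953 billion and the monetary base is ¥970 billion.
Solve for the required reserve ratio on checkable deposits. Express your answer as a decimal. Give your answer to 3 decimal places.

Using m = M/MB = 2953/970 ≈ 3.044330. Since m = (1 + c)/(c + rr + e), the denominator satisfies c + rr + e = (1 + c)/m = (1 + 0.3315) / 3.044330 ≈ 0.437370.
With c = 0.3315 and e = 0.0698, the required reserve ratio on checkable deposits is 0.437370 − 0.3315 − 0.0698 = 0.03607.

0.036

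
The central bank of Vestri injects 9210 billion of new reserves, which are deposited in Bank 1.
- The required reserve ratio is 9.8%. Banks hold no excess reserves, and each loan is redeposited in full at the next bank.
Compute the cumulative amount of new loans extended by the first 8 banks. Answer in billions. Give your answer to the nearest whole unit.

Bank i lends (1 − rr)^i of the original deposit: Bank 1 lends 9210·0.9020 = 8307.4200, Bank 2 lends 9210·0.9020² ≈ 7493.2928, and so on.
Summing a geometric series: total = 9210·[0.9020·(1 − 0.9020^8) / (1 − 0.9020)] ≈ 47625.2735 billion.

47625 billion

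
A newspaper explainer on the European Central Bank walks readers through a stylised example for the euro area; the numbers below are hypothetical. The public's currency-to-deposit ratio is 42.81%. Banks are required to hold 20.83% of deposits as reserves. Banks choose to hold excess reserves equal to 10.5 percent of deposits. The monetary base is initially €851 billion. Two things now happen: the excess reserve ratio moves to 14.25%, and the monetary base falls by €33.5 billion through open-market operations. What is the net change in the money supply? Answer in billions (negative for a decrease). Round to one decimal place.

Before: m₁ = (1 + 0.4281) / (0.2083 + 0.105 + 0.4281) ≈ 1.92622, MB₁ = 851, so M₁ = 1.92622 × 851 ≈ 1639.2132 billion.
After: m₂ = (1 + 0.4281) / (0.2083 + 0.1425 + 0.4281) ≈ 1.83348, MB₂ = 851 − 33.5 = 817.5, so M₂ = 1.83348 × 817.5 = 1498.8699 billion.
ΔM = M₂ − M₁ = 1498.8699 − 1639.2132 = -140.3433 billion.

-140.3 billion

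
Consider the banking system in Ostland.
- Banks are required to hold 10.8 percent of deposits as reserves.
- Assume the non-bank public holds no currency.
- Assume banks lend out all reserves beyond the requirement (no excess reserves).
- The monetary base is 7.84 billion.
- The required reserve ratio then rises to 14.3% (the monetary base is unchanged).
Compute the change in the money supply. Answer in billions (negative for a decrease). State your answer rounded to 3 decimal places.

-17.767 billion

Initially m₁ = 1 / (0.108) ≈ 9.25926, so M₁ = 9.25926 × 7.84 ≈ 72.5926 billion.
After the change m₂ = 1 / (0.143) ≈ 6.99301, so M₂ = 6.99301 × 7.84 ≈ 54.8252 billion.
ΔM = M₂ − M₁ = 54.8252 − 72.5926 = -17.7674 billion.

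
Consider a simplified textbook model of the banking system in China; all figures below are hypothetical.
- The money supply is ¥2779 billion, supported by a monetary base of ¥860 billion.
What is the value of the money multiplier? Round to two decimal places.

The money multiplier is m = M / MB = 2779 / 860 ≈ 3.23140.

3.23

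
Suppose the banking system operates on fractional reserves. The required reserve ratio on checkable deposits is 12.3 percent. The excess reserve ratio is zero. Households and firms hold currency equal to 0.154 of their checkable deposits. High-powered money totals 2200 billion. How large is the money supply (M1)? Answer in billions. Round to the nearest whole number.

The money multiplier is m = (1 + c) / (rr + c) = (1 + 0.154) / (0.123 + 0.154) ≈ 4.16606.
So M = m × MB = 4.16606 × 2200 = 9165.332 billion.

9165 billion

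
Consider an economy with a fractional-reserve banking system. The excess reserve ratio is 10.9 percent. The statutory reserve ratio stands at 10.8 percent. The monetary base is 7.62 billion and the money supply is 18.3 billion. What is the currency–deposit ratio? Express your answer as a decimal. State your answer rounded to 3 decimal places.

0.342

Using m = M/MB = 18.3/7.62 ≈ 2.401575. From m = (1 + c)/(c + rr + e), rearranging gives 1 + c = m·(c + rr + e), so c·(1 − m) = m·(rr + e) − 1.
Hence c = [m·(rr + e) − 1]/(1 − m) = [2.401575 × (0.108 + 0.109) − 1] / (1 − 2.401575) ≈ 0.341657.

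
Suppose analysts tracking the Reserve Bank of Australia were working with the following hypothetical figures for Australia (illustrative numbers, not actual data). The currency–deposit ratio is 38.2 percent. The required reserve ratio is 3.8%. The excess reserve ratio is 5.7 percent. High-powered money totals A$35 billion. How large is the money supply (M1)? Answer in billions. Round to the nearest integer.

The money multiplier is m = (1 + c) / (rr + e + c) = (1 + 0.382) / (0.038 + 0.057 + 0.382) ≈ 2.8973.
So M = m × MB = 2.8973 × 35 = 101.4055 billion.

A$101 billion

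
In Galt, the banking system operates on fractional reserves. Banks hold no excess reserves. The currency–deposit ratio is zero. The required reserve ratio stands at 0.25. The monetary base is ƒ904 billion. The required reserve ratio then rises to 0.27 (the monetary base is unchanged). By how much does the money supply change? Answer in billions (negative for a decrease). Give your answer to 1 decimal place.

-267.9 billion

Initially m₁ = 1 / (0.25) = 4, so M₁ = 4 × 904 = 3616 billion.
After the change m₂ = 1 / (0.27) ≈ 3.70370, so M₂ = 3.70370 × 904 = 3348.1448 billion.
ΔM = M₂ − M₁ = 3348.1448 − 3616 = -267.8552 billion.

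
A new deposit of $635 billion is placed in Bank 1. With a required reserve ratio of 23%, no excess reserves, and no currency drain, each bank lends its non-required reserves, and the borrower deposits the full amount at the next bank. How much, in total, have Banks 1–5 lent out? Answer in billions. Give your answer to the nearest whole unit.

Bank i lends (1 − rr)^i of the original deposit: Bank 1 lends 635·0.7700 = 488.9500, Bank 2 lends 635·0.7700² = 376.4915, and so on.
Summing a geometric series: total = 635·[0.7700·(1 − 0.7700^5) / (1 − 0.7700)] ≈ 1550.4426 billion.

$1550 billion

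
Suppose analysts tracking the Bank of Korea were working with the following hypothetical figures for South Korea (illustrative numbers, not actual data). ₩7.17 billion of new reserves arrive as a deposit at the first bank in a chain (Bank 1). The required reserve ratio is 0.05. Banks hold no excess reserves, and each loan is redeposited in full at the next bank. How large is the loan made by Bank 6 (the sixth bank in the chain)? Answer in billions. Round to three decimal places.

Each bank lends a fraction (1 − rr) = 0.9500 of the deposit it receives, so Bank 6 receives 7.17·0.9500^5 and lends 7.17·0.9500^6 ≈ 5.2706 billion.

₩5.271 billion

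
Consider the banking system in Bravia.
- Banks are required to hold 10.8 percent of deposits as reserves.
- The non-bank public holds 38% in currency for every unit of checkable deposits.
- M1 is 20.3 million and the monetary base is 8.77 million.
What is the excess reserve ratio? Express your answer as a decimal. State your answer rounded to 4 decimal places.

0.1082

Using m = M/MB = 20.3/8.77 ≈ 2.314709. Since m = (1 + c)/(c + rr + e), the denominator satisfies c + rr + e = (1 + c)/m = (1 + 0.38) / 2.314709 ≈ 0.596187.
With c = 0.38 and rr = 0.108, the excess reserve ratio is 0.596187 − 0.38 − 0.108 = 0.108187.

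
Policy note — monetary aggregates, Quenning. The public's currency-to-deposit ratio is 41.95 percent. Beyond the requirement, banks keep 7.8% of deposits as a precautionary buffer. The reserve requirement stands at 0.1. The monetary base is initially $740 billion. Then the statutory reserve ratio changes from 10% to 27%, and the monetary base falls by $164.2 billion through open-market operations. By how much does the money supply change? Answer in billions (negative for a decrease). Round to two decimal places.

-693.09 billion

Before: m₁ = (1 + 0.4195) / (0.1 + 0.078 + 0.4195) ≈ 2.375732, MB₁ = 740, so M₁ = 2.375732 × 740 ≈ 1758.0417 billion.
After: m₂ = (1 + 0.4195) / (0.27 + 0.078 + 0.4195) ≈ 1.849511, MB₂ = 740 − 164.2 = 575.8, so M₂ = 1.849511 × 575.8 ≈ 1064.9484 billion.
ΔM = M₂ − M₁ = 1064.9484 − 1758.0417 = -693.0933 billion.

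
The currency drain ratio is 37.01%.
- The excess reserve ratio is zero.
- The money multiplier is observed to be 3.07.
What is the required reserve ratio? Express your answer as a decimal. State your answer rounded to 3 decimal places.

Using m = 3.07. Since m = (1 + c)/(c + rr + e), the denominator satisfies c + rr + e = (1 + c)/m = (1 + 0.3701) / 3.07 ≈ 0.446287.
With c = 0.3701 and e = 0, the required reserve ratio is 0.446287 − 0.3701 − 0 = 0.076187.

0.076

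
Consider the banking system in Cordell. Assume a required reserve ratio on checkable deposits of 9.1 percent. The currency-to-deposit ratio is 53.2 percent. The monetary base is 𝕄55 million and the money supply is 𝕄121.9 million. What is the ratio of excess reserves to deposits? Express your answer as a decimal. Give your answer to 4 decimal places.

Using m = M/MB = 121.9/55 ≈ 2.216364. Since m = (1 + c)/(c + rr + e), the denominator satisfies c + rr + e = (1 + c)/m = (1 + 0.532) / 2.216364 ≈ 0.691222.
With c = 0.532 and rr = 0.091, the ratio of excess reserves to deposits is 0.691222 − 0.532 − 0.091 = 0.068222.

0.0682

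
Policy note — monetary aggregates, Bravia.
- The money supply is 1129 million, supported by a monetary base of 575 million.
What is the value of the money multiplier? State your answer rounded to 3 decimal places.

1.963

The money multiplier is m = M / MB = 1129 / 575 ≈ 1.96348.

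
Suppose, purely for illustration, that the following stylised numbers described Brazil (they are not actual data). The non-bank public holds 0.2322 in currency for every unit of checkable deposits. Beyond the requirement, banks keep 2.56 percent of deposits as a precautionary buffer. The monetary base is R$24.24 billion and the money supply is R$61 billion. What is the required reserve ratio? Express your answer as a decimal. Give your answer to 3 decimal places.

Using m = M/MB = 61/24.24 ≈ 2.516502. Since m = (1 + c)/(c + rr + e), the denominator satisfies c + rr + e = (1 + c)/m = (1 + 0.2322) / 2.516502 ≈ 0.489648.
With c = 0.2322 and e = 0.0256, the required reserve ratio is 0.489648 − 0.2322 − 0.0256 = 0.231848.

0.232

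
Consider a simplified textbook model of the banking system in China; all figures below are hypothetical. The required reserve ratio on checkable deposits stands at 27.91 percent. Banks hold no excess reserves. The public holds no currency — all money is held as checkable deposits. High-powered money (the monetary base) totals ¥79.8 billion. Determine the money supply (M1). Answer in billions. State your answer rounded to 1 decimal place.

With no currency drain or excess reserves, the money multiplier is m = 1/rr = 1/0.2791 ≈ 3.5829.
Money supply M = m × MB = 3.5829 × 79.8 ≈ 285.9154 billion.

¥285.9 billion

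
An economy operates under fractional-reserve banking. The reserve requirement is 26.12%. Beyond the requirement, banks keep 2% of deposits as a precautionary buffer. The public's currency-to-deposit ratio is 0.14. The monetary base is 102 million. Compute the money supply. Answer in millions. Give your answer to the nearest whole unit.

The money multiplier is m = (1 + c) / (rr + e + c) = (1 + 0.14) / (0.2612 + 0.02 + 0.14) ≈ 2.7066.
So M = m × MB = 2.7066 × 102 = 276.0732 million.

276 million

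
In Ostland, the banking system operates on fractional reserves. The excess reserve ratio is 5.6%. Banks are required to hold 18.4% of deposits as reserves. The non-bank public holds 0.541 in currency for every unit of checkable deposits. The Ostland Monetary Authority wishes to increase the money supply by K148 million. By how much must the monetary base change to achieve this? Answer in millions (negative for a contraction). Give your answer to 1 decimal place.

The money multiplier is m = (1 + c) / (rr + e + c) = (1 + 0.541) / (0.184 + 0.056 + 0.541) ≈ 1.97311.
ΔMB = ΔM / m = (+148) / 1.97311 ≈ 75.0085 million.

K75.0 million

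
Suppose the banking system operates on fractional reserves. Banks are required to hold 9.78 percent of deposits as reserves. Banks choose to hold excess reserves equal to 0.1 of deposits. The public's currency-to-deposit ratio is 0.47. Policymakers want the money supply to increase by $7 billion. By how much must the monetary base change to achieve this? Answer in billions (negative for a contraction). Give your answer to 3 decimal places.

$3.180 billion

The money multiplier is m = (1 + c) / (rr + e + c) = (1 + 0.47) / (0.0978 + 0.1 + 0.47) ≈ 2.20126.
ΔMB = ΔM / m = (+7) / 2.20126 ≈ 3.18 billion.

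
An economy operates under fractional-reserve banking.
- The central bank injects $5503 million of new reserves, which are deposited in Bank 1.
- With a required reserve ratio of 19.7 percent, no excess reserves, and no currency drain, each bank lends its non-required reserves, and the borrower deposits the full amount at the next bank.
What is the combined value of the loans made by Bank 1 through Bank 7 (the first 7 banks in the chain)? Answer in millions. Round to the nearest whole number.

$17602 million

Bank i lends (1 − rr)^i of the original deposit: Bank 1 lends 5503·0.8030 = 4418.9090, Bank 2 lends 5503·0.8030² ≈ 3548.3839, and so on.
Summing a geometric series: total = 5503·[0.8030·(1 − 0.8030^7) / (1 − 0.8030)] ≈ 17602.0052 million.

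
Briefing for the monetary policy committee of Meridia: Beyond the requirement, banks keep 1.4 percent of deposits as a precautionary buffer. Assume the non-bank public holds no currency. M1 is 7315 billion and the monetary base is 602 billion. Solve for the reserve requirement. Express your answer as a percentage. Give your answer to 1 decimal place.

Using m = M/MB = 7315/602 ≈ 12.151163. Since m = (1 + c)/(c + rr + e), the denominator satisfies c + rr + e = (1 + c)/m = (1 + 0) / 12.151163 ≈ 0.082297.
With c = 0 and e = 0.014, the reserve requirement is 0.082297 − 0 − 0.014 = 0.068297.

6.8%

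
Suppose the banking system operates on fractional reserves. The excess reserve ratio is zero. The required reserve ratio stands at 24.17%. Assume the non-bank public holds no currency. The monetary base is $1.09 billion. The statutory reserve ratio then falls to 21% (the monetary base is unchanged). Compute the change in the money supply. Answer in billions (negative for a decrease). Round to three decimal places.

Initially m₁ = 1 / (0.2417) ≈ 4.13736, so M₁ = 4.13736 × 1.09 ≈ 4.5097 billion.
After the change m₂ = 1 / (0.21) ≈ 4.76190, so M₂ = 4.76190 × 1.09 ≈ 5.1905 billion.
ΔM = M₂ − M₁ = 5.1905 − 4.5097 = 0.6808 billion.

$0.681 billion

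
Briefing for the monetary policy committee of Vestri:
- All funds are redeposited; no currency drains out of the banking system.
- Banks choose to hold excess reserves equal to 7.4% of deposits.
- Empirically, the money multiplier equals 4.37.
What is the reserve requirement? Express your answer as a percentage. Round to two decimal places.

Using m = 4.37. Since m = (1 + c)/(c + rr + e), the denominator satisfies c + rr + e = (1 + c)/m = (1 + 0) / 4.37 ≈ 0.228833.
With c = 0 and e = 0.074, the reserve requirement is 0.228833 − 0 − 0.074 = 0.154833.

15.48%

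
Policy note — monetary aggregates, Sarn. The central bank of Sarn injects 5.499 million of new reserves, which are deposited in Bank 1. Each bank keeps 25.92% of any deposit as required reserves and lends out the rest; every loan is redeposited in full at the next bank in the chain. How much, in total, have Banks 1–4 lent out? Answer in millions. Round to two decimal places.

10.98 million

Bank i lends (1 − rr)^i of the original deposit: Bank 1 lends 5.499·0.7408 ≈ 4.0737, Bank 2 lends 5.499·0.7408² ≈ 3.0178, and so on.
Summing a geometric series: total = 5.499·[0.7408·(1 − 0.7408^4) / (1 − 0.7408)] ≈ 10.9831 million.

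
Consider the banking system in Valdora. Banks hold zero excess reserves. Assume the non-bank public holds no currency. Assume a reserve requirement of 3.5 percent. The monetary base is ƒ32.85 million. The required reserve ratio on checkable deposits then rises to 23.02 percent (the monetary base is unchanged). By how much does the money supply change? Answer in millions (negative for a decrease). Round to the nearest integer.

-796 million

Initially m₁ = 1 / (0.035) ≈ 28.5714, so M₁ = 28.5714 × 32.85 ≈ 938.5705 million.
After the change m₂ = 1 / (0.2302) ≈ 4.3440, so M₂ = 4.3440 × 32.85 = 142.7004 million.
ΔM = M₂ − M₁ = 142.7004 − 938.5705 = -795.8701 million.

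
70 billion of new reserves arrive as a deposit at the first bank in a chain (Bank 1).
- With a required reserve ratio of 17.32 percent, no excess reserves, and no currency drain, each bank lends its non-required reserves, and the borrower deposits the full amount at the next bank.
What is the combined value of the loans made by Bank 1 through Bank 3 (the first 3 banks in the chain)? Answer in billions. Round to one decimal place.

Bank i lends (1 − rr)^i of the original deposit: Bank 1 lends 70·0.8268 = 57.8760, Bank 2 lends 70·0.8268² ≈ 47.8519, and so on.
Summing a geometric series: total = 70·[0.8268·(1 − 0.8268^3) / (1 − 0.8268)] ≈ 145.2918 billion.

145.3 billion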